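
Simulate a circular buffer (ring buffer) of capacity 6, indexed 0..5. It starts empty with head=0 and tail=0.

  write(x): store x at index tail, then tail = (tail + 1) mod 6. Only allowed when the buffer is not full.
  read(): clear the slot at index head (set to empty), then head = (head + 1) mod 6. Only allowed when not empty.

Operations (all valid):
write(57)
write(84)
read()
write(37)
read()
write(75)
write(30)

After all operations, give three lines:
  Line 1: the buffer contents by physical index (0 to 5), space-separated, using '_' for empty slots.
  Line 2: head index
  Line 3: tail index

Answer: _ _ 37 75 30 _
2
5

Derivation:
write(57): buf=[57 _ _ _ _ _], head=0, tail=1, size=1
write(84): buf=[57 84 _ _ _ _], head=0, tail=2, size=2
read(): buf=[_ 84 _ _ _ _], head=1, tail=2, size=1
write(37): buf=[_ 84 37 _ _ _], head=1, tail=3, size=2
read(): buf=[_ _ 37 _ _ _], head=2, tail=3, size=1
write(75): buf=[_ _ 37 75 _ _], head=2, tail=4, size=2
write(30): buf=[_ _ 37 75 30 _], head=2, tail=5, size=3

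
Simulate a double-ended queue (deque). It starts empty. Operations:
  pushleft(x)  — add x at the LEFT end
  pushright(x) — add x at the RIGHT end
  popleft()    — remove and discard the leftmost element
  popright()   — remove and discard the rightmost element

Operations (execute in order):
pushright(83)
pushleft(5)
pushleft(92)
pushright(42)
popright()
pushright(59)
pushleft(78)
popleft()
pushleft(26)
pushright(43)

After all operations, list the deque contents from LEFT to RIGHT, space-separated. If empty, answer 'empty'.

Answer: 26 92 5 83 59 43

Derivation:
pushright(83): [83]
pushleft(5): [5, 83]
pushleft(92): [92, 5, 83]
pushright(42): [92, 5, 83, 42]
popright(): [92, 5, 83]
pushright(59): [92, 5, 83, 59]
pushleft(78): [78, 92, 5, 83, 59]
popleft(): [92, 5, 83, 59]
pushleft(26): [26, 92, 5, 83, 59]
pushright(43): [26, 92, 5, 83, 59, 43]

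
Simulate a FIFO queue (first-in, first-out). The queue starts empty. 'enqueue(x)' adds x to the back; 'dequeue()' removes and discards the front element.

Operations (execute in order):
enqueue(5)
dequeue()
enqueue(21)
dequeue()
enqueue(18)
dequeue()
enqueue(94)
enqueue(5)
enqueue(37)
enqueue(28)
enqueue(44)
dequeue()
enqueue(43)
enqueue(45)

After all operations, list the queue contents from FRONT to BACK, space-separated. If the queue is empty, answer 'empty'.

Answer: 5 37 28 44 43 45

Derivation:
enqueue(5): [5]
dequeue(): []
enqueue(21): [21]
dequeue(): []
enqueue(18): [18]
dequeue(): []
enqueue(94): [94]
enqueue(5): [94, 5]
enqueue(37): [94, 5, 37]
enqueue(28): [94, 5, 37, 28]
enqueue(44): [94, 5, 37, 28, 44]
dequeue(): [5, 37, 28, 44]
enqueue(43): [5, 37, 28, 44, 43]
enqueue(45): [5, 37, 28, 44, 43, 45]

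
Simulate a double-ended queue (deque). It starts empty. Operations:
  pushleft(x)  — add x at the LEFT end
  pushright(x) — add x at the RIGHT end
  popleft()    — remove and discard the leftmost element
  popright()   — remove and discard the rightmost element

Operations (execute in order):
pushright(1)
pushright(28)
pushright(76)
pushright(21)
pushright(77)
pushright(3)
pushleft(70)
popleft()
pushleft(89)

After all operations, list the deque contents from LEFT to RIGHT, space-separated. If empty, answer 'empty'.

Answer: 89 1 28 76 21 77 3

Derivation:
pushright(1): [1]
pushright(28): [1, 28]
pushright(76): [1, 28, 76]
pushright(21): [1, 28, 76, 21]
pushright(77): [1, 28, 76, 21, 77]
pushright(3): [1, 28, 76, 21, 77, 3]
pushleft(70): [70, 1, 28, 76, 21, 77, 3]
popleft(): [1, 28, 76, 21, 77, 3]
pushleft(89): [89, 1, 28, 76, 21, 77, 3]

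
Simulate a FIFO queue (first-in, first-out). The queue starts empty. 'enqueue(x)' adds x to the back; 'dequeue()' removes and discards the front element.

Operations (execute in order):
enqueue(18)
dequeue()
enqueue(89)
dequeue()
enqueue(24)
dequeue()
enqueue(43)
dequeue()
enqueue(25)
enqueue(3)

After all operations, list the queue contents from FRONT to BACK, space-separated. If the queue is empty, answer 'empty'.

Answer: 25 3

Derivation:
enqueue(18): [18]
dequeue(): []
enqueue(89): [89]
dequeue(): []
enqueue(24): [24]
dequeue(): []
enqueue(43): [43]
dequeue(): []
enqueue(25): [25]
enqueue(3): [25, 3]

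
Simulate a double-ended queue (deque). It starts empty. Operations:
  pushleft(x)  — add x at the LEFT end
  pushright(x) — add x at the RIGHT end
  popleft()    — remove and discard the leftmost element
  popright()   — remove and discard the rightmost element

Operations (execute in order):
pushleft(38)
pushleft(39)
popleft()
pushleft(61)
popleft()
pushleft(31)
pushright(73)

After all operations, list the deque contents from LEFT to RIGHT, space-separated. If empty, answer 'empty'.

Answer: 31 38 73

Derivation:
pushleft(38): [38]
pushleft(39): [39, 38]
popleft(): [38]
pushleft(61): [61, 38]
popleft(): [38]
pushleft(31): [31, 38]
pushright(73): [31, 38, 73]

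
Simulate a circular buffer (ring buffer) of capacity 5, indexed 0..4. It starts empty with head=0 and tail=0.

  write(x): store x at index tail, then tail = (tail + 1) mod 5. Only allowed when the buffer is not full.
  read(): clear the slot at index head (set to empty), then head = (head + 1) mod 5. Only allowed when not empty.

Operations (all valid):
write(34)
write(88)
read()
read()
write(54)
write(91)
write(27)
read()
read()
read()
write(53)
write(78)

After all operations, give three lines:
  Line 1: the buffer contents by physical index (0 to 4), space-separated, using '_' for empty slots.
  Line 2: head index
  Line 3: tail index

write(34): buf=[34 _ _ _ _], head=0, tail=1, size=1
write(88): buf=[34 88 _ _ _], head=0, tail=2, size=2
read(): buf=[_ 88 _ _ _], head=1, tail=2, size=1
read(): buf=[_ _ _ _ _], head=2, tail=2, size=0
write(54): buf=[_ _ 54 _ _], head=2, tail=3, size=1
write(91): buf=[_ _ 54 91 _], head=2, tail=4, size=2
write(27): buf=[_ _ 54 91 27], head=2, tail=0, size=3
read(): buf=[_ _ _ 91 27], head=3, tail=0, size=2
read(): buf=[_ _ _ _ 27], head=4, tail=0, size=1
read(): buf=[_ _ _ _ _], head=0, tail=0, size=0
write(53): buf=[53 _ _ _ _], head=0, tail=1, size=1
write(78): buf=[53 78 _ _ _], head=0, tail=2, size=2

Answer: 53 78 _ _ _
0
2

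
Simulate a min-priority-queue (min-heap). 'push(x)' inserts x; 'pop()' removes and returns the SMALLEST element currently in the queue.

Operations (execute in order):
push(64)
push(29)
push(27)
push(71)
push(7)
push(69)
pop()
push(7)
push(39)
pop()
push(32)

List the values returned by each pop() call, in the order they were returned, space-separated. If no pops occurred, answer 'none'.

push(64): heap contents = [64]
push(29): heap contents = [29, 64]
push(27): heap contents = [27, 29, 64]
push(71): heap contents = [27, 29, 64, 71]
push(7): heap contents = [7, 27, 29, 64, 71]
push(69): heap contents = [7, 27, 29, 64, 69, 71]
pop() → 7: heap contents = [27, 29, 64, 69, 71]
push(7): heap contents = [7, 27, 29, 64, 69, 71]
push(39): heap contents = [7, 27, 29, 39, 64, 69, 71]
pop() → 7: heap contents = [27, 29, 39, 64, 69, 71]
push(32): heap contents = [27, 29, 32, 39, 64, 69, 71]

Answer: 7 7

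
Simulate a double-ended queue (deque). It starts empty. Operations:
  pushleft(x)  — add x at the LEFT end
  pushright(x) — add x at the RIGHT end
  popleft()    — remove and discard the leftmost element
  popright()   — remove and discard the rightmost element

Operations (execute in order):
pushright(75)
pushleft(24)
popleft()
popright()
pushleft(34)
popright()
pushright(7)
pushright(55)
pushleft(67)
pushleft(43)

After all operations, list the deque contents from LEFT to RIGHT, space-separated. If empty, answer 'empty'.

pushright(75): [75]
pushleft(24): [24, 75]
popleft(): [75]
popright(): []
pushleft(34): [34]
popright(): []
pushright(7): [7]
pushright(55): [7, 55]
pushleft(67): [67, 7, 55]
pushleft(43): [43, 67, 7, 55]

Answer: 43 67 7 55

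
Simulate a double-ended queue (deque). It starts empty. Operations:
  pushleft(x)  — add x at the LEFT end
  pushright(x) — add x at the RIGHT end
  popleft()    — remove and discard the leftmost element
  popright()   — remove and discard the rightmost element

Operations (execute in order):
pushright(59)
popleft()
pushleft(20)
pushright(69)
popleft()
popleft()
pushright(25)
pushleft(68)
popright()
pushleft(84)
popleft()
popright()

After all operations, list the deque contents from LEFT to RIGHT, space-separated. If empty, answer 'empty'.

Answer: empty

Derivation:
pushright(59): [59]
popleft(): []
pushleft(20): [20]
pushright(69): [20, 69]
popleft(): [69]
popleft(): []
pushright(25): [25]
pushleft(68): [68, 25]
popright(): [68]
pushleft(84): [84, 68]
popleft(): [68]
popright(): []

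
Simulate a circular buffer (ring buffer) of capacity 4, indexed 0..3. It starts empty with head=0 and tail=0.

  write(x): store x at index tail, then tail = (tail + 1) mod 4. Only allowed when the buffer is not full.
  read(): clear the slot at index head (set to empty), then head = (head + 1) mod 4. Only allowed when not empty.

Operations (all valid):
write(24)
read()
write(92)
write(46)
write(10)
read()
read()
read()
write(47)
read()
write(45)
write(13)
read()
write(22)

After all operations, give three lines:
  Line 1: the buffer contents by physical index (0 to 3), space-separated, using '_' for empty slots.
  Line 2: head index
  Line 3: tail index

write(24): buf=[24 _ _ _], head=0, tail=1, size=1
read(): buf=[_ _ _ _], head=1, tail=1, size=0
write(92): buf=[_ 92 _ _], head=1, tail=2, size=1
write(46): buf=[_ 92 46 _], head=1, tail=3, size=2
write(10): buf=[_ 92 46 10], head=1, tail=0, size=3
read(): buf=[_ _ 46 10], head=2, tail=0, size=2
read(): buf=[_ _ _ 10], head=3, tail=0, size=1
read(): buf=[_ _ _ _], head=0, tail=0, size=0
write(47): buf=[47 _ _ _], head=0, tail=1, size=1
read(): buf=[_ _ _ _], head=1, tail=1, size=0
write(45): buf=[_ 45 _ _], head=1, tail=2, size=1
write(13): buf=[_ 45 13 _], head=1, tail=3, size=2
read(): buf=[_ _ 13 _], head=2, tail=3, size=1
write(22): buf=[_ _ 13 22], head=2, tail=0, size=2

Answer: _ _ 13 22
2
0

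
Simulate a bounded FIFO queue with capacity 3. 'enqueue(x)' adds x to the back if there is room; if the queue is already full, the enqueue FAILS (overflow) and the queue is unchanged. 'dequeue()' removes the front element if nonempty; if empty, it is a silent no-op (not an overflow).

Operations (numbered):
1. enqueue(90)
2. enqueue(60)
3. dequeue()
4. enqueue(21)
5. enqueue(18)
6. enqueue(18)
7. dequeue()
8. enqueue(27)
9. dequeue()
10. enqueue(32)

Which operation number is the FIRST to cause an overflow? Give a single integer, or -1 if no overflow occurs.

Answer: 6

Derivation:
1. enqueue(90): size=1
2. enqueue(60): size=2
3. dequeue(): size=1
4. enqueue(21): size=2
5. enqueue(18): size=3
6. enqueue(18): size=3=cap → OVERFLOW (fail)
7. dequeue(): size=2
8. enqueue(27): size=3
9. dequeue(): size=2
10. enqueue(32): size=3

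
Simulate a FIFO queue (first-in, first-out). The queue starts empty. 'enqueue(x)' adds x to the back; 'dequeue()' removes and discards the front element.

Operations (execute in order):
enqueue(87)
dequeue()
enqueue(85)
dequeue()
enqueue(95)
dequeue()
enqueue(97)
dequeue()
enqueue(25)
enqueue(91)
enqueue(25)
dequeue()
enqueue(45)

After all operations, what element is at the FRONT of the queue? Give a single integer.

enqueue(87): queue = [87]
dequeue(): queue = []
enqueue(85): queue = [85]
dequeue(): queue = []
enqueue(95): queue = [95]
dequeue(): queue = []
enqueue(97): queue = [97]
dequeue(): queue = []
enqueue(25): queue = [25]
enqueue(91): queue = [25, 91]
enqueue(25): queue = [25, 91, 25]
dequeue(): queue = [91, 25]
enqueue(45): queue = [91, 25, 45]

Answer: 91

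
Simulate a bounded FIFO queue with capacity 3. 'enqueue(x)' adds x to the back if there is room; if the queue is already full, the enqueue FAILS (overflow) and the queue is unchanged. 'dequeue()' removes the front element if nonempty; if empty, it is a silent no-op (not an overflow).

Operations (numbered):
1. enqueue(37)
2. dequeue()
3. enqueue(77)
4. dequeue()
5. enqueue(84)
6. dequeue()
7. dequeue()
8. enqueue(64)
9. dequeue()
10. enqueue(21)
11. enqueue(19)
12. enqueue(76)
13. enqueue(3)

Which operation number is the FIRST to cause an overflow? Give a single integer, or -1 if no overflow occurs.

1. enqueue(37): size=1
2. dequeue(): size=0
3. enqueue(77): size=1
4. dequeue(): size=0
5. enqueue(84): size=1
6. dequeue(): size=0
7. dequeue(): empty, no-op, size=0
8. enqueue(64): size=1
9. dequeue(): size=0
10. enqueue(21): size=1
11. enqueue(19): size=2
12. enqueue(76): size=3
13. enqueue(3): size=3=cap → OVERFLOW (fail)

Answer: 13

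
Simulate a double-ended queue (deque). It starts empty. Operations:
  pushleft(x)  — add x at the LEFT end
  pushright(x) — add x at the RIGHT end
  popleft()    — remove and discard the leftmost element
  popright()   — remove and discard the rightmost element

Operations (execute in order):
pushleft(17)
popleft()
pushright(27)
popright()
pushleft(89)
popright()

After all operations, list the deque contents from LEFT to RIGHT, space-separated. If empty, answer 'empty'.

Answer: empty

Derivation:
pushleft(17): [17]
popleft(): []
pushright(27): [27]
popright(): []
pushleft(89): [89]
popright(): []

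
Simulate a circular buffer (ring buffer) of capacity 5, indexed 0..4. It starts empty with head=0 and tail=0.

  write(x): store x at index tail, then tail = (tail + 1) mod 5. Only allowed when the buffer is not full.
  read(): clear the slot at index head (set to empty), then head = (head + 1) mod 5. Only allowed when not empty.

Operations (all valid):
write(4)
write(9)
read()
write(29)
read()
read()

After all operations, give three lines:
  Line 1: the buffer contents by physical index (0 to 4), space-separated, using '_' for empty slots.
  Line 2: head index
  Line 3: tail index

Answer: _ _ _ _ _
3
3

Derivation:
write(4): buf=[4 _ _ _ _], head=0, tail=1, size=1
write(9): buf=[4 9 _ _ _], head=0, tail=2, size=2
read(): buf=[_ 9 _ _ _], head=1, tail=2, size=1
write(29): buf=[_ 9 29 _ _], head=1, tail=3, size=2
read(): buf=[_ _ 29 _ _], head=2, tail=3, size=1
read(): buf=[_ _ _ _ _], head=3, tail=3, size=0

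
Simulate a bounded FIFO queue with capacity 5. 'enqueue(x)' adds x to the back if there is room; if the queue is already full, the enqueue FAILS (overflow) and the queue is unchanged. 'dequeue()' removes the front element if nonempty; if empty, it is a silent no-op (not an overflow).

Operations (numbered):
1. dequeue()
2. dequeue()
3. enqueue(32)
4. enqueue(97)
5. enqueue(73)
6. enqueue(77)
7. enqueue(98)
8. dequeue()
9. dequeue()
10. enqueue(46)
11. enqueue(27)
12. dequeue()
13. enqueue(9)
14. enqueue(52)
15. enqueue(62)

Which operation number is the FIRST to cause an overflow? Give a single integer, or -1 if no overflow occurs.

Answer: 14

Derivation:
1. dequeue(): empty, no-op, size=0
2. dequeue(): empty, no-op, size=0
3. enqueue(32): size=1
4. enqueue(97): size=2
5. enqueue(73): size=3
6. enqueue(77): size=4
7. enqueue(98): size=5
8. dequeue(): size=4
9. dequeue(): size=3
10. enqueue(46): size=4
11. enqueue(27): size=5
12. dequeue(): size=4
13. enqueue(9): size=5
14. enqueue(52): size=5=cap → OVERFLOW (fail)
15. enqueue(62): size=5=cap → OVERFLOW (fail)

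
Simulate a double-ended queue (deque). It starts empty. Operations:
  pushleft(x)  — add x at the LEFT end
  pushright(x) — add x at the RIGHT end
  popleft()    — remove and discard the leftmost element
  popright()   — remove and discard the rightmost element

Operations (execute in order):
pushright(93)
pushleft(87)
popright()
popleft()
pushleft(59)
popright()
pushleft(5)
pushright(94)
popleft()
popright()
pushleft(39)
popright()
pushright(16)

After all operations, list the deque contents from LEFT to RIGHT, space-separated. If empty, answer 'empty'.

pushright(93): [93]
pushleft(87): [87, 93]
popright(): [87]
popleft(): []
pushleft(59): [59]
popright(): []
pushleft(5): [5]
pushright(94): [5, 94]
popleft(): [94]
popright(): []
pushleft(39): [39]
popright(): []
pushright(16): [16]

Answer: 16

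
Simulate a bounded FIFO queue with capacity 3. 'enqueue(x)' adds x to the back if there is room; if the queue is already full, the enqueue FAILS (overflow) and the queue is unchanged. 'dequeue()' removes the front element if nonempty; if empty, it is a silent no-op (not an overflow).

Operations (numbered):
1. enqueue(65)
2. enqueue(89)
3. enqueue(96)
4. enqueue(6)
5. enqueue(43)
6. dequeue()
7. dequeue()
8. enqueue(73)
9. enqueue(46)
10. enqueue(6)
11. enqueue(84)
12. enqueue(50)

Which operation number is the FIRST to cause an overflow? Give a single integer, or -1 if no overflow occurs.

Answer: 4

Derivation:
1. enqueue(65): size=1
2. enqueue(89): size=2
3. enqueue(96): size=3
4. enqueue(6): size=3=cap → OVERFLOW (fail)
5. enqueue(43): size=3=cap → OVERFLOW (fail)
6. dequeue(): size=2
7. dequeue(): size=1
8. enqueue(73): size=2
9. enqueue(46): size=3
10. enqueue(6): size=3=cap → OVERFLOW (fail)
11. enqueue(84): size=3=cap → OVERFLOW (fail)
12. enqueue(50): size=3=cap → OVERFLOW (fail)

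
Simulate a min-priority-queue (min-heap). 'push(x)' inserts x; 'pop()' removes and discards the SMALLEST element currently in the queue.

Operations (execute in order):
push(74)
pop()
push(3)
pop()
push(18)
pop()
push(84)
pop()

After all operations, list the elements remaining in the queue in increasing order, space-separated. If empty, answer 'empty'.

Answer: empty

Derivation:
push(74): heap contents = [74]
pop() → 74: heap contents = []
push(3): heap contents = [3]
pop() → 3: heap contents = []
push(18): heap contents = [18]
pop() → 18: heap contents = []
push(84): heap contents = [84]
pop() → 84: heap contents = []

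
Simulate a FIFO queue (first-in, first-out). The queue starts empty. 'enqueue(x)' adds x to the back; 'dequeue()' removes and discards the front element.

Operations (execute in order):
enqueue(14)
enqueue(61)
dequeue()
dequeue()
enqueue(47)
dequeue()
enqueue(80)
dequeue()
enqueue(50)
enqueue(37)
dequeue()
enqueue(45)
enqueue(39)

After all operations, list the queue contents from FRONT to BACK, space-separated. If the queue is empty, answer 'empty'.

Answer: 37 45 39

Derivation:
enqueue(14): [14]
enqueue(61): [14, 61]
dequeue(): [61]
dequeue(): []
enqueue(47): [47]
dequeue(): []
enqueue(80): [80]
dequeue(): []
enqueue(50): [50]
enqueue(37): [50, 37]
dequeue(): [37]
enqueue(45): [37, 45]
enqueue(39): [37, 45, 39]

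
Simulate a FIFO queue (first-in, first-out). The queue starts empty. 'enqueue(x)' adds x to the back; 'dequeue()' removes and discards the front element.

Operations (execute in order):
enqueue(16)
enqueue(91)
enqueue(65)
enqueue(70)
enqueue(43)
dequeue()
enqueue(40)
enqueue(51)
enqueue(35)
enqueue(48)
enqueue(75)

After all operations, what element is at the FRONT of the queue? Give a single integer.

Answer: 91

Derivation:
enqueue(16): queue = [16]
enqueue(91): queue = [16, 91]
enqueue(65): queue = [16, 91, 65]
enqueue(70): queue = [16, 91, 65, 70]
enqueue(43): queue = [16, 91, 65, 70, 43]
dequeue(): queue = [91, 65, 70, 43]
enqueue(40): queue = [91, 65, 70, 43, 40]
enqueue(51): queue = [91, 65, 70, 43, 40, 51]
enqueue(35): queue = [91, 65, 70, 43, 40, 51, 35]
enqueue(48): queue = [91, 65, 70, 43, 40, 51, 35, 48]
enqueue(75): queue = [91, 65, 70, 43, 40, 51, 35, 48, 75]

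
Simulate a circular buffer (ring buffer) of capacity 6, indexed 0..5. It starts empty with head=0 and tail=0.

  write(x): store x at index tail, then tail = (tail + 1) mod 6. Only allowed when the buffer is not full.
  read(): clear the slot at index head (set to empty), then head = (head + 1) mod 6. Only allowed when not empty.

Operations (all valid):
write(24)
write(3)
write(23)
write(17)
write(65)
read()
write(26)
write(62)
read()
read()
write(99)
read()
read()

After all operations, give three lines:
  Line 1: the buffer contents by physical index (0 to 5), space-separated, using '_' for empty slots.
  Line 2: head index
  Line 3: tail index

write(24): buf=[24 _ _ _ _ _], head=0, tail=1, size=1
write(3): buf=[24 3 _ _ _ _], head=0, tail=2, size=2
write(23): buf=[24 3 23 _ _ _], head=0, tail=3, size=3
write(17): buf=[24 3 23 17 _ _], head=0, tail=4, size=4
write(65): buf=[24 3 23 17 65 _], head=0, tail=5, size=5
read(): buf=[_ 3 23 17 65 _], head=1, tail=5, size=4
write(26): buf=[_ 3 23 17 65 26], head=1, tail=0, size=5
write(62): buf=[62 3 23 17 65 26], head=1, tail=1, size=6
read(): buf=[62 _ 23 17 65 26], head=2, tail=1, size=5
read(): buf=[62 _ _ 17 65 26], head=3, tail=1, size=4
write(99): buf=[62 99 _ 17 65 26], head=3, tail=2, size=5
read(): buf=[62 99 _ _ 65 26], head=4, tail=2, size=4
read(): buf=[62 99 _ _ _ 26], head=5, tail=2, size=3

Answer: 62 99 _ _ _ 26
5
2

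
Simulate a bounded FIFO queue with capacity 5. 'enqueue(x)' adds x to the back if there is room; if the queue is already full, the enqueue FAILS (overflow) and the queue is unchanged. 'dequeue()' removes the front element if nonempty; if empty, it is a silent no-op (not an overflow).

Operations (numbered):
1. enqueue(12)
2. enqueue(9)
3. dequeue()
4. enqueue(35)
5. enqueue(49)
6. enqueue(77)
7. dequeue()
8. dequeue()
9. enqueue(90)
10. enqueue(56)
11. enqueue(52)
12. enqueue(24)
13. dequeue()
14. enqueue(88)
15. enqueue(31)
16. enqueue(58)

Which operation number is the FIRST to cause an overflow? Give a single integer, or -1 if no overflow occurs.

Answer: 12

Derivation:
1. enqueue(12): size=1
2. enqueue(9): size=2
3. dequeue(): size=1
4. enqueue(35): size=2
5. enqueue(49): size=3
6. enqueue(77): size=4
7. dequeue(): size=3
8. dequeue(): size=2
9. enqueue(90): size=3
10. enqueue(56): size=4
11. enqueue(52): size=5
12. enqueue(24): size=5=cap → OVERFLOW (fail)
13. dequeue(): size=4
14. enqueue(88): size=5
15. enqueue(31): size=5=cap → OVERFLOW (fail)
16. enqueue(58): size=5=cap → OVERFLOW (fail)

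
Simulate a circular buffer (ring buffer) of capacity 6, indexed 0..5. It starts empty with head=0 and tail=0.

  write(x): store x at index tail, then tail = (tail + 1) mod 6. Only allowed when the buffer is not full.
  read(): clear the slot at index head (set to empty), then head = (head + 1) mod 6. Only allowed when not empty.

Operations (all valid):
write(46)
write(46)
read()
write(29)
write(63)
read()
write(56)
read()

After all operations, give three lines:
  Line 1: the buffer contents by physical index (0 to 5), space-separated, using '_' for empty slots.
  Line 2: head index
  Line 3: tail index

write(46): buf=[46 _ _ _ _ _], head=0, tail=1, size=1
write(46): buf=[46 46 _ _ _ _], head=0, tail=2, size=2
read(): buf=[_ 46 _ _ _ _], head=1, tail=2, size=1
write(29): buf=[_ 46 29 _ _ _], head=1, tail=3, size=2
write(63): buf=[_ 46 29 63 _ _], head=1, tail=4, size=3
read(): buf=[_ _ 29 63 _ _], head=2, tail=4, size=2
write(56): buf=[_ _ 29 63 56 _], head=2, tail=5, size=3
read(): buf=[_ _ _ 63 56 _], head=3, tail=5, size=2

Answer: _ _ _ 63 56 _
3
5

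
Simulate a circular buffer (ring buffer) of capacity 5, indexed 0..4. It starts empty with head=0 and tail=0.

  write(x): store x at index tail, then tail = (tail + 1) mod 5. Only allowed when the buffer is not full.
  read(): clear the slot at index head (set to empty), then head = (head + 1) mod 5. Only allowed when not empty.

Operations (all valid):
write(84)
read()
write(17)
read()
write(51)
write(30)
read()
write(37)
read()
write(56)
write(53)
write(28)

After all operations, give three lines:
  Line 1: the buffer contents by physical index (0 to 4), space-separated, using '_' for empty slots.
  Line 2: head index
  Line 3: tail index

Answer: 56 53 28 _ 37
4
3

Derivation:
write(84): buf=[84 _ _ _ _], head=0, tail=1, size=1
read(): buf=[_ _ _ _ _], head=1, tail=1, size=0
write(17): buf=[_ 17 _ _ _], head=1, tail=2, size=1
read(): buf=[_ _ _ _ _], head=2, tail=2, size=0
write(51): buf=[_ _ 51 _ _], head=2, tail=3, size=1
write(30): buf=[_ _ 51 30 _], head=2, tail=4, size=2
read(): buf=[_ _ _ 30 _], head=3, tail=4, size=1
write(37): buf=[_ _ _ 30 37], head=3, tail=0, size=2
read(): buf=[_ _ _ _ 37], head=4, tail=0, size=1
write(56): buf=[56 _ _ _ 37], head=4, tail=1, size=2
write(53): buf=[56 53 _ _ 37], head=4, tail=2, size=3
write(28): buf=[56 53 28 _ 37], head=4, tail=3, size=4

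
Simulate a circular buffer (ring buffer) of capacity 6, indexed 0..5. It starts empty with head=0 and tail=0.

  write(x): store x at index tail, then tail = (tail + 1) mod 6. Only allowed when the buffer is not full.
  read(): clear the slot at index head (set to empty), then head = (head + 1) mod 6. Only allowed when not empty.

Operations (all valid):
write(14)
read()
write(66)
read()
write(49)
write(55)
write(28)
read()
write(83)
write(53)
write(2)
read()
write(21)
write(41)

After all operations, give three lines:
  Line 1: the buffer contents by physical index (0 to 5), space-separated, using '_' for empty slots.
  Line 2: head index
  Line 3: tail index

Answer: 53 2 21 41 28 83
4
4

Derivation:
write(14): buf=[14 _ _ _ _ _], head=0, tail=1, size=1
read(): buf=[_ _ _ _ _ _], head=1, tail=1, size=0
write(66): buf=[_ 66 _ _ _ _], head=1, tail=2, size=1
read(): buf=[_ _ _ _ _ _], head=2, tail=2, size=0
write(49): buf=[_ _ 49 _ _ _], head=2, tail=3, size=1
write(55): buf=[_ _ 49 55 _ _], head=2, tail=4, size=2
write(28): buf=[_ _ 49 55 28 _], head=2, tail=5, size=3
read(): buf=[_ _ _ 55 28 _], head=3, tail=5, size=2
write(83): buf=[_ _ _ 55 28 83], head=3, tail=0, size=3
write(53): buf=[53 _ _ 55 28 83], head=3, tail=1, size=4
write(2): buf=[53 2 _ 55 28 83], head=3, tail=2, size=5
read(): buf=[53 2 _ _ 28 83], head=4, tail=2, size=4
write(21): buf=[53 2 21 _ 28 83], head=4, tail=3, size=5
write(41): buf=[53 2 21 41 28 83], head=4, tail=4, size=6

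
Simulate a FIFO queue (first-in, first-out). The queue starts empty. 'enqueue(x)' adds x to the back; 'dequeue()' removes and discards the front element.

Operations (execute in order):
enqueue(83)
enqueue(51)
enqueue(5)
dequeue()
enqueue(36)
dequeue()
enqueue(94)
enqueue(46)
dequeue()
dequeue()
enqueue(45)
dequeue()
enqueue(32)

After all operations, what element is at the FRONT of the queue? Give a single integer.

enqueue(83): queue = [83]
enqueue(51): queue = [83, 51]
enqueue(5): queue = [83, 51, 5]
dequeue(): queue = [51, 5]
enqueue(36): queue = [51, 5, 36]
dequeue(): queue = [5, 36]
enqueue(94): queue = [5, 36, 94]
enqueue(46): queue = [5, 36, 94, 46]
dequeue(): queue = [36, 94, 46]
dequeue(): queue = [94, 46]
enqueue(45): queue = [94, 46, 45]
dequeue(): queue = [46, 45]
enqueue(32): queue = [46, 45, 32]

Answer: 46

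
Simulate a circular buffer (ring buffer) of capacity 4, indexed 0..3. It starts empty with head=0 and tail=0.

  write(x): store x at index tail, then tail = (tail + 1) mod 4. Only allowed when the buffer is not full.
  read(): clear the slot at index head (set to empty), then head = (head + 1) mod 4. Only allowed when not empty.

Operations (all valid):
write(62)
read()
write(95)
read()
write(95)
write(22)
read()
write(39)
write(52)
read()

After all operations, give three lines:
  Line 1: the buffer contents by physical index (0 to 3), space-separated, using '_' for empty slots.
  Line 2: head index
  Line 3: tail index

Answer: 39 52 _ _
0
2

Derivation:
write(62): buf=[62 _ _ _], head=0, tail=1, size=1
read(): buf=[_ _ _ _], head=1, tail=1, size=0
write(95): buf=[_ 95 _ _], head=1, tail=2, size=1
read(): buf=[_ _ _ _], head=2, tail=2, size=0
write(95): buf=[_ _ 95 _], head=2, tail=3, size=1
write(22): buf=[_ _ 95 22], head=2, tail=0, size=2
read(): buf=[_ _ _ 22], head=3, tail=0, size=1
write(39): buf=[39 _ _ 22], head=3, tail=1, size=2
write(52): buf=[39 52 _ 22], head=3, tail=2, size=3
read(): buf=[39 52 _ _], head=0, tail=2, size=2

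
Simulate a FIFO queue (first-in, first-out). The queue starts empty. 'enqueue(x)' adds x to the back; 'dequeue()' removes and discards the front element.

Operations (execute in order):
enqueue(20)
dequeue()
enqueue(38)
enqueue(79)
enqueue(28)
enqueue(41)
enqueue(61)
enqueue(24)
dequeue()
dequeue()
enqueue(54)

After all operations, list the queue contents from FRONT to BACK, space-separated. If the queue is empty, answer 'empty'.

Answer: 28 41 61 24 54

Derivation:
enqueue(20): [20]
dequeue(): []
enqueue(38): [38]
enqueue(79): [38, 79]
enqueue(28): [38, 79, 28]
enqueue(41): [38, 79, 28, 41]
enqueue(61): [38, 79, 28, 41, 61]
enqueue(24): [38, 79, 28, 41, 61, 24]
dequeue(): [79, 28, 41, 61, 24]
dequeue(): [28, 41, 61, 24]
enqueue(54): [28, 41, 61, 24, 54]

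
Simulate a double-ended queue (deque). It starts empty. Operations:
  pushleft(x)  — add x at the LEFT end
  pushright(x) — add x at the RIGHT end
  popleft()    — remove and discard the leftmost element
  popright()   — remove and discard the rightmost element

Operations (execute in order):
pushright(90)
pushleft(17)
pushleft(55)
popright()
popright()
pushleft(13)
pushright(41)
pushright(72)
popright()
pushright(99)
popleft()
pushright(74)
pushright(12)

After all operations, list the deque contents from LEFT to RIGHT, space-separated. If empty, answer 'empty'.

pushright(90): [90]
pushleft(17): [17, 90]
pushleft(55): [55, 17, 90]
popright(): [55, 17]
popright(): [55]
pushleft(13): [13, 55]
pushright(41): [13, 55, 41]
pushright(72): [13, 55, 41, 72]
popright(): [13, 55, 41]
pushright(99): [13, 55, 41, 99]
popleft(): [55, 41, 99]
pushright(74): [55, 41, 99, 74]
pushright(12): [55, 41, 99, 74, 12]

Answer: 55 41 99 74 12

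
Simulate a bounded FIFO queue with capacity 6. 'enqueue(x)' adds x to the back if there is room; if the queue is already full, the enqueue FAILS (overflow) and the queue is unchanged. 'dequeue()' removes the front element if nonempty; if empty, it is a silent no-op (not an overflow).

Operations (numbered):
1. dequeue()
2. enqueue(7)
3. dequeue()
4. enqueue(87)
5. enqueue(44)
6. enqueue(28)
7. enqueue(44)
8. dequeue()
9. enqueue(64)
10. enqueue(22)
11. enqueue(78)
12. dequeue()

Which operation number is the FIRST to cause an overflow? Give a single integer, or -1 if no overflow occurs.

1. dequeue(): empty, no-op, size=0
2. enqueue(7): size=1
3. dequeue(): size=0
4. enqueue(87): size=1
5. enqueue(44): size=2
6. enqueue(28): size=3
7. enqueue(44): size=4
8. dequeue(): size=3
9. enqueue(64): size=4
10. enqueue(22): size=5
11. enqueue(78): size=6
12. dequeue(): size=5

Answer: -1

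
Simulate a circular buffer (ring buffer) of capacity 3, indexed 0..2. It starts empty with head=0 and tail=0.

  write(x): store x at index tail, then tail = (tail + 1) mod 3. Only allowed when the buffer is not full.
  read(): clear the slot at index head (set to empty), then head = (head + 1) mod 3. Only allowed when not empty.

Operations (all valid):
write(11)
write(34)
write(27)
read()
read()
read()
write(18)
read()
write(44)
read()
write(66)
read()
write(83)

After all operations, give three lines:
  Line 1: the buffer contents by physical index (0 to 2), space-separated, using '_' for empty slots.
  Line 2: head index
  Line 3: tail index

write(11): buf=[11 _ _], head=0, tail=1, size=1
write(34): buf=[11 34 _], head=0, tail=2, size=2
write(27): buf=[11 34 27], head=0, tail=0, size=3
read(): buf=[_ 34 27], head=1, tail=0, size=2
read(): buf=[_ _ 27], head=2, tail=0, size=1
read(): buf=[_ _ _], head=0, tail=0, size=0
write(18): buf=[18 _ _], head=0, tail=1, size=1
read(): buf=[_ _ _], head=1, tail=1, size=0
write(44): buf=[_ 44 _], head=1, tail=2, size=1
read(): buf=[_ _ _], head=2, tail=2, size=0
write(66): buf=[_ _ 66], head=2, tail=0, size=1
read(): buf=[_ _ _], head=0, tail=0, size=0
write(83): buf=[83 _ _], head=0, tail=1, size=1

Answer: 83 _ _
0
1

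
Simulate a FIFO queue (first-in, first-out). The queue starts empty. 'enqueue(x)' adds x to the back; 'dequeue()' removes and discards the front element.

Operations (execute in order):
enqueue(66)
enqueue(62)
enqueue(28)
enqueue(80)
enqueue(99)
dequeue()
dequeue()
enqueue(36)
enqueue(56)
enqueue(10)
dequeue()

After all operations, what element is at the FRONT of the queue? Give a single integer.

enqueue(66): queue = [66]
enqueue(62): queue = [66, 62]
enqueue(28): queue = [66, 62, 28]
enqueue(80): queue = [66, 62, 28, 80]
enqueue(99): queue = [66, 62, 28, 80, 99]
dequeue(): queue = [62, 28, 80, 99]
dequeue(): queue = [28, 80, 99]
enqueue(36): queue = [28, 80, 99, 36]
enqueue(56): queue = [28, 80, 99, 36, 56]
enqueue(10): queue = [28, 80, 99, 36, 56, 10]
dequeue(): queue = [80, 99, 36, 56, 10]

Answer: 80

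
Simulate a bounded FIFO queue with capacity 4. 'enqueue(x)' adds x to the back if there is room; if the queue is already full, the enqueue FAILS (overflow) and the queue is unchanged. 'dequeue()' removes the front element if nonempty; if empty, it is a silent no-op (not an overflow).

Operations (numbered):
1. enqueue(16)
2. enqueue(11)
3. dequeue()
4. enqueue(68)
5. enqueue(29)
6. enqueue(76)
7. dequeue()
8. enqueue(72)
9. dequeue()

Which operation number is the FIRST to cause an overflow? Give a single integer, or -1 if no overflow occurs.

1. enqueue(16): size=1
2. enqueue(11): size=2
3. dequeue(): size=1
4. enqueue(68): size=2
5. enqueue(29): size=3
6. enqueue(76): size=4
7. dequeue(): size=3
8. enqueue(72): size=4
9. dequeue(): size=3

Answer: -1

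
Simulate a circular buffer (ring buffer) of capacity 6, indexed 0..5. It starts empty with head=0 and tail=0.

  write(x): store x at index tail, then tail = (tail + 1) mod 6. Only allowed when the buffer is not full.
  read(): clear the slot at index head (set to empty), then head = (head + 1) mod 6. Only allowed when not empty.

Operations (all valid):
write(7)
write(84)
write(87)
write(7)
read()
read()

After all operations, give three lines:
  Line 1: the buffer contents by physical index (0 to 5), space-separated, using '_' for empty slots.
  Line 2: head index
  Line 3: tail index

write(7): buf=[7 _ _ _ _ _], head=0, tail=1, size=1
write(84): buf=[7 84 _ _ _ _], head=0, tail=2, size=2
write(87): buf=[7 84 87 _ _ _], head=0, tail=3, size=3
write(7): buf=[7 84 87 7 _ _], head=0, tail=4, size=4
read(): buf=[_ 84 87 7 _ _], head=1, tail=4, size=3
read(): buf=[_ _ 87 7 _ _], head=2, tail=4, size=2

Answer: _ _ 87 7 _ _
2
4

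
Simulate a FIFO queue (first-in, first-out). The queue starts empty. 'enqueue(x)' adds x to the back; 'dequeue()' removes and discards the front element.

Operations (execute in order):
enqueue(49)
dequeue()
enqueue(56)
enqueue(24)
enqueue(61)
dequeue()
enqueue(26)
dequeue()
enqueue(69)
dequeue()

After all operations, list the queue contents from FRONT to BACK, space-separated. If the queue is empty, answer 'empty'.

enqueue(49): [49]
dequeue(): []
enqueue(56): [56]
enqueue(24): [56, 24]
enqueue(61): [56, 24, 61]
dequeue(): [24, 61]
enqueue(26): [24, 61, 26]
dequeue(): [61, 26]
enqueue(69): [61, 26, 69]
dequeue(): [26, 69]

Answer: 26 69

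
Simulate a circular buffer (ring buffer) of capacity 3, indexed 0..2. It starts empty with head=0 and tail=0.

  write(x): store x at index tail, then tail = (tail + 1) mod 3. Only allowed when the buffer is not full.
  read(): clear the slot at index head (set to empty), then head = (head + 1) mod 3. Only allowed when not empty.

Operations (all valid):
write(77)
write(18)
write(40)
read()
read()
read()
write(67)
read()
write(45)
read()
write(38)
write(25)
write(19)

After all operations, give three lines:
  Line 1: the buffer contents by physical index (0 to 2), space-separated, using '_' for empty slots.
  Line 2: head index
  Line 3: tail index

Answer: 25 19 38
2
2

Derivation:
write(77): buf=[77 _ _], head=0, tail=1, size=1
write(18): buf=[77 18 _], head=0, tail=2, size=2
write(40): buf=[77 18 40], head=0, tail=0, size=3
read(): buf=[_ 18 40], head=1, tail=0, size=2
read(): buf=[_ _ 40], head=2, tail=0, size=1
read(): buf=[_ _ _], head=0, tail=0, size=0
write(67): buf=[67 _ _], head=0, tail=1, size=1
read(): buf=[_ _ _], head=1, tail=1, size=0
write(45): buf=[_ 45 _], head=1, tail=2, size=1
read(): buf=[_ _ _], head=2, tail=2, size=0
write(38): buf=[_ _ 38], head=2, tail=0, size=1
write(25): buf=[25 _ 38], head=2, tail=1, size=2
write(19): buf=[25 19 38], head=2, tail=2, size=3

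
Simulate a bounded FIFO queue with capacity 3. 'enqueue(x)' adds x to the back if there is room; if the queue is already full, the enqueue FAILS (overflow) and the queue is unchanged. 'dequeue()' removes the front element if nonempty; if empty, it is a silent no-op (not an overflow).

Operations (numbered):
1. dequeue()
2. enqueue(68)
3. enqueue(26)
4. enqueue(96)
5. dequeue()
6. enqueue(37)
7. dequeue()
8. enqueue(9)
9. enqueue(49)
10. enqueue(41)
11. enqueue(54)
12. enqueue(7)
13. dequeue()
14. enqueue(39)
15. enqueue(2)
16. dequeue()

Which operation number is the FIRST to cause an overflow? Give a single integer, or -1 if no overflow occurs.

Answer: 9

Derivation:
1. dequeue(): empty, no-op, size=0
2. enqueue(68): size=1
3. enqueue(26): size=2
4. enqueue(96): size=3
5. dequeue(): size=2
6. enqueue(37): size=3
7. dequeue(): size=2
8. enqueue(9): size=3
9. enqueue(49): size=3=cap → OVERFLOW (fail)
10. enqueue(41): size=3=cap → OVERFLOW (fail)
11. enqueue(54): size=3=cap → OVERFLOW (fail)
12. enqueue(7): size=3=cap → OVERFLOW (fail)
13. dequeue(): size=2
14. enqueue(39): size=3
15. enqueue(2): size=3=cap → OVERFLOW (fail)
16. dequeue(): size=2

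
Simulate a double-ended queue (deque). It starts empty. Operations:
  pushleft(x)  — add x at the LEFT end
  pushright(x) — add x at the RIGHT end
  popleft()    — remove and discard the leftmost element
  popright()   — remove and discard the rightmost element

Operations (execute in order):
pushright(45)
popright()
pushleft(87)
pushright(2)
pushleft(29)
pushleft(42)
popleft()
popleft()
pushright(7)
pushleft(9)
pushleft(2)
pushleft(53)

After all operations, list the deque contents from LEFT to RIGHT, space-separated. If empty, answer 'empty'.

pushright(45): [45]
popright(): []
pushleft(87): [87]
pushright(2): [87, 2]
pushleft(29): [29, 87, 2]
pushleft(42): [42, 29, 87, 2]
popleft(): [29, 87, 2]
popleft(): [87, 2]
pushright(7): [87, 2, 7]
pushleft(9): [9, 87, 2, 7]
pushleft(2): [2, 9, 87, 2, 7]
pushleft(53): [53, 2, 9, 87, 2, 7]

Answer: 53 2 9 87 2 7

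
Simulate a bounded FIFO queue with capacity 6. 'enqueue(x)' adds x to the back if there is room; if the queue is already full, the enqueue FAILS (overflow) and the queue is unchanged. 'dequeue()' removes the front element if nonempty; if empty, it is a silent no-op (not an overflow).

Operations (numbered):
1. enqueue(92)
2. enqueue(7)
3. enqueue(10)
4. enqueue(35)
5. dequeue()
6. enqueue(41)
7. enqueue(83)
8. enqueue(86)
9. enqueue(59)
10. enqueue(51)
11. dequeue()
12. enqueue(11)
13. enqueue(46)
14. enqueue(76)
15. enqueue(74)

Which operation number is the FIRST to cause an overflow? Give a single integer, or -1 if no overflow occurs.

Answer: 9

Derivation:
1. enqueue(92): size=1
2. enqueue(7): size=2
3. enqueue(10): size=3
4. enqueue(35): size=4
5. dequeue(): size=3
6. enqueue(41): size=4
7. enqueue(83): size=5
8. enqueue(86): size=6
9. enqueue(59): size=6=cap → OVERFLOW (fail)
10. enqueue(51): size=6=cap → OVERFLOW (fail)
11. dequeue(): size=5
12. enqueue(11): size=6
13. enqueue(46): size=6=cap → OVERFLOW (fail)
14. enqueue(76): size=6=cap → OVERFLOW (fail)
15. enqueue(74): size=6=cap → OVERFLOW (fail)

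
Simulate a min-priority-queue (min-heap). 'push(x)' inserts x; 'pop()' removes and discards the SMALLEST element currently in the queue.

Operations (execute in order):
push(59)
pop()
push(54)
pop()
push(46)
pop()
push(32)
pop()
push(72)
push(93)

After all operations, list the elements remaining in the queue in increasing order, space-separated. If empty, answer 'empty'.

push(59): heap contents = [59]
pop() → 59: heap contents = []
push(54): heap contents = [54]
pop() → 54: heap contents = []
push(46): heap contents = [46]
pop() → 46: heap contents = []
push(32): heap contents = [32]
pop() → 32: heap contents = []
push(72): heap contents = [72]
push(93): heap contents = [72, 93]

Answer: 72 93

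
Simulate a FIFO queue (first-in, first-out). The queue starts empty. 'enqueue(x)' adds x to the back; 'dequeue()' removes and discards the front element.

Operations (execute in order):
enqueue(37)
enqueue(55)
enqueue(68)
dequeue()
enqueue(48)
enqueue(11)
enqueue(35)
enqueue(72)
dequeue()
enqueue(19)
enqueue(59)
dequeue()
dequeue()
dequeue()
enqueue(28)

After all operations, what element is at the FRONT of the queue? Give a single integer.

Answer: 35

Derivation:
enqueue(37): queue = [37]
enqueue(55): queue = [37, 55]
enqueue(68): queue = [37, 55, 68]
dequeue(): queue = [55, 68]
enqueue(48): queue = [55, 68, 48]
enqueue(11): queue = [55, 68, 48, 11]
enqueue(35): queue = [55, 68, 48, 11, 35]
enqueue(72): queue = [55, 68, 48, 11, 35, 72]
dequeue(): queue = [68, 48, 11, 35, 72]
enqueue(19): queue = [68, 48, 11, 35, 72, 19]
enqueue(59): queue = [68, 48, 11, 35, 72, 19, 59]
dequeue(): queue = [48, 11, 35, 72, 19, 59]
dequeue(): queue = [11, 35, 72, 19, 59]
dequeue(): queue = [35, 72, 19, 59]
enqueue(28): queue = [35, 72, 19, 59, 28]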